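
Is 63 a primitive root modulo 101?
p - 1 = 100 has prime divisors 2, 5. Check 63^(100/q) mod 101 for each: 63^(100/2) = 63^50 ≡ 100, 63^(100/5) = 63^20 ≡ 36 (mod 101). None of these is 1, so 63 has order 100 = φ(101), so it is a primitive root mod 101.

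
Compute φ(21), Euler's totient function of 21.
12

Prime factorization: 21 = 3 × 7
Using the formula φ(n) = n × Π(1 - 1/p) for each prime factor p:
φ(21) = 21 × (1 - 1/3) × (1 - 1/7)
φ(21) = 12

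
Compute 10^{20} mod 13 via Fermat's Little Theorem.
9

By Fermat's Little Theorem, a^(p-1) ≡ 1 (mod p) for prime p and gcd(a, p) = 1
Here p = 13, so 10^12 ≡ 1 (mod 13)
We can reduce the exponent: 20 mod 12 = 8
So 10^20 ≡ 10^8 (mod 13)
Computing: 10^8 mod 13 = 9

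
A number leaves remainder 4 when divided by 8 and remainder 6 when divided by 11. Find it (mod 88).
M = 8 × 11 = 88. M₁ = 11, y₁ ≡ 3 (mod 8). M₂ = 8, y₂ ≡ 7 (mod 11). n = 4×11×3 + 6×8×7 ≡ 28 (mod 88)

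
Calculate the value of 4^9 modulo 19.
9 = 8 + 1 (binary 1001). Repeated squaring mod 19: 4^1 ≡ 4; 4^2 ≡ 4² = 16 ≡ 16; 4^4 ≡ 16² = 256 ≡ 9; 4^8 ≡ 9² = 81 ≡ 5. Multiply: 4^9 = 4^8 × 4^1 ≡ 5 × 4 (mod 19): 5 × 4 = 20 ≡ 1. So 4^9 ≡ 1 (mod 19).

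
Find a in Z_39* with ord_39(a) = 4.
31 has order 4 mod 39 since 31^{4} ≡ 1 (mod 39) and no smaller power works.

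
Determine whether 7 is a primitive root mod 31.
p - 1 = 30 has prime divisors 2, 3, 5. Check 7^(30/q) mod 31 for each: 7^(30/2) = 7^15 ≡ 1, 7^(30/3) = 7^10 ≡ 25, 7^(30/5) = 7^6 ≡ 4 (mod 31). Since 7^15 ≡ 1 (mod 31), the order of 7 divides 15 (in fact the order is 15) ≠ 30, so it is not a primitive root.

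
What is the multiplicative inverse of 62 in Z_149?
62^(-1) ≡ 137 (mod 149). Verification: 62 × 137 = 8494 ≡ 1 (mod 149)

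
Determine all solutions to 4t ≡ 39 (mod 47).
45

Since gcd(4, 47) = 1 divides 39, a solution exists.
Multiply both sides by the inverse of 4 mod 47:
  4^(-1) mod 47 = 12
  x ≡ 12 × 39 ≡ 468 ≡ 45 (mod 47)
Verification: 4 × 45 = 180 = 3 × 47 + 39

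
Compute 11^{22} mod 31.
18

Using successive squaring:
Binary expansion of 22: 10110
Powers of 11 mod 31 (each is the square of the previous):
  11^1 ≡ 11 (mod 31)
  11^2 ≡ 11² = 121 ≡ 28 (mod 31)
  11^4 ≡ 28² = 784 ≡ 9 (mod 31)
  11^8 ≡ 9² = 81 ≡ 19 (mod 31)
  11^16 ≡ 19² = 361 ≡ 20 (mod 31)
22 = 16 + 4 + 2, so 11^22 = 11^16 × 11^4 × 11^2 ≡ 20 × 9 × 28 (mod 31)
Multiplying step by step:
  20 × 9 = 180 ≡ 25 (mod 31)
  25 × 28 = 700 ≡ 18 (mod 31)
Result: 11^22 ≡ 18 (mod 31)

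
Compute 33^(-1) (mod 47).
33^(-1) ≡ 10 (mod 47). Verification: 33 × 10 = 330 ≡ 1 (mod 47)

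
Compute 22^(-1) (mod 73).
10

Using Extended Euclidean Algorithm:
gcd(22, 73) = 1
Bezout coefficients: 22 × 10 + 73 × -3 = 1
So 22 × 10 ≡ 1 (mod 73)
The inverse is 10 mod 73 = 10
Verification: 22 × 10 = 220 = 3 × 73 + 1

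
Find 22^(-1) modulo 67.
64

Using Extended Euclidean Algorithm:
gcd(22, 67) = 1
Bezout coefficients: 22 × -3 + 67 × 1 = 1
So 22 × -3 ≡ 1 (mod 67)
The inverse is -3 mod 67 = 64
Verification: 22 × 64 = 1408 = 21 × 67 + 1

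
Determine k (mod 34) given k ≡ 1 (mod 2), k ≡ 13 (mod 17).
13

Using the Chinese Remainder Theorem:
M = product of moduli = 34
For equation 1: M_1 = 17, 17 ≡ 1 (mod 2), inverse of 17 mod 2 is 1 (check: 1 × 1 = 1 ≡ 1 (mod 2))
For equation 2: M_2 = 2, 2 ≡ 2 (mod 17), inverse of 2 mod 17 is 9 (check: 2 × 9 = 18 ≡ 1 (mod 17))
Combine: k ≡ Σ r_i×M_i×(M_i⁻¹ mod m_i) = 1×17×1 + 13×2×9 = 17 + 234 = 251
251 mod 34 = 13
k ≡ 13 (mod 34)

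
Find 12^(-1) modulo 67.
28

Using Extended Euclidean Algorithm:
gcd(12, 67) = 1
Bezout coefficients: 12 × 28 + 67 × -5 = 1
So 12 × 28 ≡ 1 (mod 67)
The inverse is 28 mod 67 = 28
Verification: 12 × 28 = 336 = 5 × 67 + 1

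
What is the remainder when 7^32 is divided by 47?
Using repeated squaring. 32 = 32 (binary 100000). Repeated squaring mod 47: 7^1 ≡ 7; 7^2 ≡ 7² = 49 ≡ 2; 7^4 ≡ 2² = 4 ≡ 4; 7^8 ≡ 4² = 16 ≡ 16; 7^16 ≡ 16² = 256 ≡ 21; 7^32 ≡ 21² = 441 ≡ 18. So 7^32 ≡ 18 (mod 47).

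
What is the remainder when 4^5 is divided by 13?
5 = 4 + 1 (binary 101). Repeated squaring mod 13: 4^1 ≡ 4; 4^2 ≡ 4² = 16 ≡ 3; 4^4 ≡ 3² = 9 ≡ 9. Multiply: 4^5 = 4^4 × 4^1 ≡ 9 × 4 (mod 13): 9 × 4 = 36 ≡ 10. So 4^5 ≡ 10 (mod 13).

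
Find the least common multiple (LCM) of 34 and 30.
510

First find GCD(34, 30) using the Euclidean algorithm:
34 = 1 × 30 + 4
30 = 7 × 4 + 2
4 = 2 × 2 + 0
GCD(34, 30) = 2

LCM formula: LCM(a, b) = (a × b) / GCD(a, b)
LCM(34, 30) = (34 × 30) / 2
LCM(34, 30) = 1020 / 2
LCM(34, 30) = 510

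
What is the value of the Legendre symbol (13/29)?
(13/29) = 13^{14} mod 29 = 1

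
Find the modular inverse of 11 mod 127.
11^(-1) ≡ 104 (mod 127). Verification: 11 × 104 = 1144 ≡ 1 (mod 127)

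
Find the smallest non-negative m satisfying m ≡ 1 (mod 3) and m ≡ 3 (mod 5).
M = 3 × 5 = 15. M₁ = 5, y₁ ≡ 2 (mod 3). M₂ = 3, y₂ ≡ 2 (mod 5). m = 1×5×2 + 3×3×2 ≡ 13 (mod 15)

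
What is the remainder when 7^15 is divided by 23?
Using repeated squaring. 15 = 8 + 4 + 2 + 1 (binary 1111). Repeated squaring mod 23: 7^1 ≡ 7; 7^2 ≡ 7² = 49 ≡ 3; 7^4 ≡ 3² = 9 ≡ 9; 7^8 ≡ 9² = 81 ≡ 12. Multiply: 7^15 = 7^8 × 7^4 × 7^2 × 7^1 ≡ 12 × 9 × 3 × 7 (mod 23): 12 × 9 = 108 ≡ 16; 16 × 3 = 48 ≡ 2; 2 × 7 = 14 ≡ 14. So 7^15 ≡ 14 (mod 23).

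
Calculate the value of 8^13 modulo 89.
Using repeated squaring. 13 = 8 + 4 + 1 (binary 1101). Repeated squaring mod 89: 8^1 ≡ 8; 8^2 ≡ 8² = 64 ≡ 64; 8^4 ≡ 64² = 4096 ≡ 2; 8^8 ≡ 2² = 4 ≡ 4. Multiply: 8^13 = 8^8 × 8^4 × 8^1 ≡ 4 × 2 × 8 (mod 89): 4 × 2 = 8 ≡ 8; 8 × 8 = 64 ≡ 64. So 8^13 ≡ 64 (mod 89).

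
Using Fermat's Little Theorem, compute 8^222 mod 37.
By Fermat: 8^{36} ≡ 1 (mod 37). 222 ≡ 6 (mod 36). So 8^{222} ≡ 8^{6} ≡ 36 (mod 37)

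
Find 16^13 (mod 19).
Using repeated squaring. 13 = 8 + 4 + 1 (binary 1101). Repeated squaring mod 19: 16^1 ≡ 16; 16^2 ≡ 16² = 256 ≡ 9; 16^4 ≡ 9² = 81 ≡ 5; 16^8 ≡ 5² = 25 ≡ 6. Multiply: 16^13 = 16^8 × 16^4 × 16^1 ≡ 6 × 5 × 16 (mod 19): 6 × 5 = 30 ≡ 11; 11 × 16 = 176 ≡ 5. So 16^13 ≡ 5 (mod 19).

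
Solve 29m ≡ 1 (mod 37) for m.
29^(-1) ≡ 23 (mod 37). Verification: 29 × 23 = 667 ≡ 1 (mod 37)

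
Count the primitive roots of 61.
16

The number of primitive roots modulo p is φ(p-1) = φ(60)
φ(60) = 16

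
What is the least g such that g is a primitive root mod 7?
p - 1 = 6 has prime divisors 2, 3. h is a primitive root mod 7 iff h^(6/q) ≢ 1 (mod 7) for each such q.
h = 2: 2^3 ≡ 1, 2^2 ≡ 4 (mod 7); 2^3 ≡ 1, so not a primitive root.
h = 3: 3^3 ≡ 6, 3^2 ≡ 2 (mod 7); none is 1, so 3 has order 6 and is a primitive root.
The smallest primitive root mod 7 is g = 3.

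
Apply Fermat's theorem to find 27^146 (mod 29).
By Fermat: 27^{28} ≡ 1 (mod 29). 146 = 5×28 + 6. So 27^{146} ≡ 27^{6} ≡ 6 (mod 29)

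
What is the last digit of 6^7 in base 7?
7 = 4 + 2 + 1 (binary 111). Repeated squaring mod 7: 6^1 ≡ 6; 6^2 ≡ 6² = 36 ≡ 1; 6^4 ≡ 1² = 1 ≡ 1. Multiply: 6^7 = 6^4 × 6^2 × 6^1 ≡ 1 × 1 × 6 (mod 7): 1 × 1 = 1 ≡ 1; 1 × 6 = 6 ≡ 6. So 6^7 ≡ 6 (mod 7).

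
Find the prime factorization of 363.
3 × 11^2

Divide by primes starting from smallest:
363 ÷ 3 = 121
121 ÷ 11 = 11
11 ÷ 11 = 1

363 = 3 × 11^2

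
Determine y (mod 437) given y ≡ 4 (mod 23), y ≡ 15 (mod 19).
395

Using the Chinese Remainder Theorem:
M = product of moduli = 437
For equation 1: M_1 = 19, 19 ≡ 19 (mod 23), inverse of 19 mod 23 is 17 (check: 19 × 17 = 323 ≡ 1 (mod 23))
For equation 2: M_2 = 23, 23 ≡ 4 (mod 19), inverse of 23 mod 19 is 5 (check: 4 × 5 = 20 ≡ 1 (mod 19))
Combine: y ≡ Σ r_i×M_i×(M_i⁻¹ mod m_i) = 4×19×17 + 15×23×5 = 1292 + 1725 = 3017
3017 mod 437 = 395
y ≡ 395 (mod 437)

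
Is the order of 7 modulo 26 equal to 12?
Yes, ord_26(7) = 12.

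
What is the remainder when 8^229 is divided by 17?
Using Fermat: 8^{16} ≡ 1 (mod 17). 229 ≡ 5 (mod 16). So 8^{229} ≡ 8^{5} ≡ 9 (mod 17)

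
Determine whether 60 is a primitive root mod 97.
p - 1 = 96 has prime divisors 2, 3. Check 60^(96/q) mod 97 for each: 60^(96/2) = 60^48 ≡ 96, 60^(96/3) = 60^32 ≡ 35 (mod 97). None of these is 1, so 60 has order 96 = φ(97), so it is a primitive root mod 97.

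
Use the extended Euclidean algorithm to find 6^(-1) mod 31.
Extended GCD: 6(-5) + 31(1) = 1. So 6^(-1) ≡ 26 ≡ 26 (mod 31). Verify: 6 × 26 = 156 ≡ 1 (mod 31)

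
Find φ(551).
504

Prime factorization: 551 = 19 × 29
Using the formula φ(n) = n × Π(1 - 1/p) for each prime factor p:
φ(551) = 551 × (1 - 1/19) × (1 - 1/29)
φ(551) = 504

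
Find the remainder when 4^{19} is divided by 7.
By Fermat: 4^{6} ≡ 1 (mod 7). 19 = 3×6 + 1. So 4^{19} ≡ 4^{1} ≡ 4 (mod 7)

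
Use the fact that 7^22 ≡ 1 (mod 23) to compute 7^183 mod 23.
By Fermat: 7^{22} ≡ 1 (mod 23). 183 = 8×22 + 7. So 7^{183} ≡ 7^{7} ≡ 5 (mod 23)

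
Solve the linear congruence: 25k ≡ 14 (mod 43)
4

Since gcd(25, 43) = 1 divides 14, a solution exists.
Multiply both sides by the inverse of 25 mod 43:
  25^(-1) mod 43 = 31
  x ≡ 31 × 14 ≡ 434 ≡ 4 (mod 43)
Verification: 25 × 4 = 100 = 2 × 43 + 14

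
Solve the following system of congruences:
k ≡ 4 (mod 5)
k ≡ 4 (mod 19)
4

Using the Chinese Remainder Theorem:
M = product of moduli = 95
For equation 1: M_1 = 19, 19 ≡ 4 (mod 5), inverse of 19 mod 5 is 4 (check: 4 × 4 = 16 ≡ 1 (mod 5))
For equation 2: M_2 = 5, 5 ≡ 5 (mod 19), inverse of 5 mod 19 is 4 (check: 5 × 4 = 20 ≡ 1 (mod 19))
Combine: k ≡ Σ r_i×M_i×(M_i⁻¹ mod m_i) = 4×19×4 + 4×5×4 = 304 + 80 = 384
384 mod 95 = 4
k ≡ 4 (mod 95)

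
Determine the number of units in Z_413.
348

Prime factorization: 413 = 7 × 59
Using the formula φ(n) = n × Π(1 - 1/p) for each prime factor p:
φ(413) = 413 × (1 - 1/7) × (1 - 1/59)
φ(413) = 348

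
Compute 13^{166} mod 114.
61

Using successive squaring:
Binary expansion of 166: 10100110
Powers of 13 mod 114 (each is the square of the previous):
  13^1 ≡ 13 (mod 114)
  13^2 ≡ 13² = 169 ≡ 55 (mod 114)
  13^4 ≡ 55² = 3025 ≡ 61 (mod 114)
  13^8 ≡ 61² = 3721 ≡ 73 (mod 114)
  13^16 ≡ 73² = 5329 ≡ 85 (mod 114)
  13^32 ≡ 85² = 7225 ≡ 43 (mod 114)
  13^64 ≡ 43² = 1849 ≡ 25 (mod 114)
  13^128 ≡ 25² = 625 ≡ 55 (mod 114)
166 = 128 + 32 + 4 + 2, so 13^166 = 13^128 × 13^32 × 13^4 × 13^2 ≡ 55 × 43 × 61 × 55 (mod 114)
Multiplying step by step:
  55 × 43 = 2365 ≡ 85 (mod 114)
  85 × 61 = 5185 ≡ 55 (mod 114)
  55 × 55 = 3025 ≡ 61 (mod 114)
Result: 13^166 ≡ 61 (mod 114)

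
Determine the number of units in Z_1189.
1120

Prime factorization: 1189 = 29 × 41
Using the formula φ(n) = n × Π(1 - 1/p) for each prime factor p:
φ(1189) = 1189 × (1 - 1/29) × (1 - 1/41)
φ(1189) = 1120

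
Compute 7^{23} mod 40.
23

Using successive squaring:
Binary expansion of 23: 10111
Powers of 7 mod 40 (each is the square of the previous):
  7^1 ≡ 7 (mod 40)
  7^2 ≡ 7² = 49 ≡ 9 (mod 40)
  7^4 ≡ 9² = 81 ≡ 1 (mod 40)
  7^8 ≡ 1² = 1 ≡ 1 (mod 40)
  7^16 ≡ 1² = 1 ≡ 1 (mod 40)
23 = 16 + 4 + 2 + 1, so 7^23 = 7^16 × 7^4 × 7^2 × 7^1 ≡ 1 × 1 × 9 × 7 (mod 40)
Multiplying step by step:
  1 × 1 = 1 ≡ 1 (mod 40)
  1 × 9 = 9 ≡ 9 (mod 40)
  9 × 7 = 63 ≡ 23 (mod 40)
Result: 7^23 ≡ 23 (mod 40)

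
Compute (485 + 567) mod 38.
26

(485 + 567) = 1052
1052 mod 38 = 26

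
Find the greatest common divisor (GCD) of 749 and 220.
1

Using the Euclidean algorithm:
749 = 3 × 220 + 89
220 = 2 × 89 + 42
89 = 2 × 42 + 5
42 = 8 × 5 + 2
5 = 2 × 2 + 1
2 = 2 × 1 + 0

GCD(749, 220) = 1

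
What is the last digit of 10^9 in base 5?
10 ≡ 0 (mod 5). 9 = 8 + 1 (binary 1001). Repeated squaring mod 5: 0^1 ≡ 0; 0^2 ≡ 0² = 0 ≡ 0; 0^4 ≡ 0² = 0 ≡ 0; 0^8 ≡ 0² = 0 ≡ 0. Multiply: 10^9 ≡ 0^8 × 0^1 ≡ 0 × 0 (mod 5): 0 × 0 = 0 ≡ 0. So 10^9 ≡ 0 (mod 5).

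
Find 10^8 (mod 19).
8 = 8 (binary 1000). Repeated squaring mod 19: 10^1 ≡ 10; 10^2 ≡ 10² = 100 ≡ 5; 10^4 ≡ 5² = 25 ≡ 6; 10^8 ≡ 6² = 36 ≡ 17. So 10^8 ≡ 17 (mod 19).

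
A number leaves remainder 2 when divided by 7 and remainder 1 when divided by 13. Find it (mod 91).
M = 7 × 13 = 91. M₁ = 13, y₁ ≡ 6 (mod 7). M₂ = 7, y₂ ≡ 2 (mod 13). n = 2×13×6 + 1×7×2 ≡ 79 (mod 91)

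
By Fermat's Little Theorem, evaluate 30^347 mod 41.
By Fermat: 30^{40} ≡ 1 (mod 41). 347 = 8×40 + 27. So 30^{347} ≡ 30^{27} ≡ 35 (mod 41)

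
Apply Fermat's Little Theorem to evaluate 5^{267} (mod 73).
43

By Fermat's Little Theorem, a^(p-1) ≡ 1 (mod p) for prime p and gcd(a, p) = 1
Here p = 73, so 5^72 ≡ 1 (mod 73)
We can reduce the exponent: 267 mod 72 = 51
So 5^267 ≡ 5^51 (mod 73)
Computing: 5^51 mod 73 = 43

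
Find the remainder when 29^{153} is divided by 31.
By Fermat: 29^{30} ≡ 1 (mod 31). 153 = 5×30 + 3. So 29^{153} ≡ 29^{3} ≡ 23 (mod 31)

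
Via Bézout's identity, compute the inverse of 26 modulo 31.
Extended GCD: 26(6) + 31(-5) = 1. So 26^(-1) ≡ 6 ≡ 6 (mod 31). Verify: 26 × 6 = 156 ≡ 1 (mod 31)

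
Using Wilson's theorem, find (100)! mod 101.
By Wilson's theorem, (100)! ≡ -1 ≡ 100 (mod 101)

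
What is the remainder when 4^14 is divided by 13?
Using Fermat: 4^{12} ≡ 1 (mod 13). 14 ≡ 2 (mod 12). So 4^{14} ≡ 4^{2} ≡ 3 (mod 13)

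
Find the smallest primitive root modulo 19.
2

A primitive root g modulo p has order p-1 = 18
Prime divisors of 18: [2, 3]
g is a primitive root iff g^(18/q) ≢ 1 (mod 19) for each prime divisor q
Testing small values:
  g = 2: 2^9 ≡ 18, 2^6 ≡ 7 (mod 19) → none is 1, primitive root!
The smallest primitive root is 2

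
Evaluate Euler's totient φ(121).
110

Prime factorization: 121 = 11^2
Using the formula φ(n) = n × Π(1 - 1/p) for each prime factor p:
φ(121) = 121 × (1 - 1/11)
φ(121) = 110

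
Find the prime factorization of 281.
281

Divide by primes starting from smallest:
281 ÷ 281 = 1

281 = 281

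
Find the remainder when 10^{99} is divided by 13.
By Fermat: 10^{12} ≡ 1 (mod 13). 99 = 8×12 + 3. So 10^{99} ≡ 10^{3} ≡ 12 (mod 13)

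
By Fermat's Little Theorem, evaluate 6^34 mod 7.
By Fermat: 6^{6} ≡ 1 (mod 7). 34 = 5×6 + 4. So 6^{34} ≡ 6^{4} ≡ 1 (mod 7)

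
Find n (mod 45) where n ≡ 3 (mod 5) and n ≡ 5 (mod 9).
M = 5 × 9 = 45. M₁ = 9, y₁ ≡ 4 (mod 5). M₂ = 5, y₂ ≡ 2 (mod 9). n = 3×9×4 + 5×5×2 ≡ 23 (mod 45)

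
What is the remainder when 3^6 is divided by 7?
6 = 4 + 2 (binary 110). Repeated squaring mod 7: 3^1 ≡ 3; 3^2 ≡ 3² = 9 ≡ 2; 3^4 ≡ 2² = 4 ≡ 4. Multiply: 3^6 = 3^4 × 3^2 ≡ 4 × 2 (mod 7): 4 × 2 = 8 ≡ 1. So 3^6 ≡ 1 (mod 7).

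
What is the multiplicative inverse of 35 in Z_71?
69

Using Extended Euclidean Algorithm:
gcd(35, 71) = 1
Bezout coefficients: 35 × -2 + 71 × 1 = 1
So 35 × -2 ≡ 1 (mod 71)
The inverse is -2 mod 71 = 69
Verification: 35 × 69 = 2415 = 34 × 71 + 1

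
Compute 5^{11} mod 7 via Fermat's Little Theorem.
3

By Fermat's Little Theorem, a^(p-1) ≡ 1 (mod p) for prime p and gcd(a, p) = 1
Here p = 7, so 5^6 ≡ 1 (mod 7)
We can reduce the exponent: 11 mod 6 = 5
So 5^11 ≡ 5^5 (mod 7)
Computing: 5^5 mod 7 = 3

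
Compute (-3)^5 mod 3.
(-3) ≡ 0 (mod 3). 5 = 4 + 1 (binary 101). Repeated squaring mod 3: 0^1 ≡ 0; 0^2 ≡ 0² = 0 ≡ 0; 0^4 ≡ 0² = 0 ≡ 0. Multiply: (-3)^5 ≡ 0^4 × 0^1 ≡ 0 × 0 (mod 3): 0 × 0 = 0 ≡ 0. So (-3)^5 ≡ 0 (mod 3).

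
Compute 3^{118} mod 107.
79

Using successive squaring:
Binary expansion of 118: 1110110
Powers of 3 mod 107 (each is the square of the previous):
  3^1 ≡ 3 (mod 107)
  3^2 ≡ 3² = 9 ≡ 9 (mod 107)
  3^4 ≡ 9² = 81 ≡ 81 (mod 107)
  3^8 ≡ 81² = 6561 ≡ 34 (mod 107)
  3^16 ≡ 34² = 1156 ≡ 86 (mod 107)
  3^32 ≡ 86² = 7396 ≡ 13 (mod 107)
  3^64 ≡ 13² = 169 ≡ 62 (mod 107)
118 = 64 + 32 + 16 + 4 + 2, so 3^118 = 3^64 × 3^32 × 3^16 × 3^4 × 3^2 ≡ 62 × 13 × 86 × 81 × 9 (mod 107)
Multiplying step by step:
  62 × 13 = 806 ≡ 57 (mod 107)
  57 × 86 = 4902 ≡ 87 (mod 107)
  87 × 81 = 7047 ≡ 92 (mod 107)
  92 × 9 = 828 ≡ 79 (mod 107)
Result: 3^118 ≡ 79 (mod 107)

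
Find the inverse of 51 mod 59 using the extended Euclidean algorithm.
Extended GCD: 51(22) + 59(-19) = 1. So 51^(-1) ≡ 22 ≡ 22 (mod 59). Verify: 51 × 22 = 1122 ≡ 1 (mod 59)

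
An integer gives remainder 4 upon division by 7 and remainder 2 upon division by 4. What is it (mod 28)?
M = 7 × 4 = 28. M₁ = 4, y₁ ≡ 2 (mod 7). M₂ = 7, y₂ ≡ 3 (mod 4). y = 4×4×2 + 2×7×3 ≡ 18 (mod 28). The smallest positive such number is 18.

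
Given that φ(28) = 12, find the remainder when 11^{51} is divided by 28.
By Euler: 11^{12} ≡ 1 (mod 28) since gcd(11, 28) = 1. 51 = 4×12 + 3. So 11^{51} ≡ 11^{3} ≡ 15 (mod 28)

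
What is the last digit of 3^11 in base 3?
Using repeated squaring. 3 ≡ 0 (mod 3). 11 = 8 + 2 + 1 (binary 1011). Repeated squaring mod 3: 0^1 ≡ 0; 0^2 ≡ 0² = 0 ≡ 0; 0^4 ≡ 0² = 0 ≡ 0; 0^8 ≡ 0² = 0 ≡ 0. Multiply: 3^11 ≡ 0^8 × 0^2 × 0^1 ≡ 0 × 0 × 0 (mod 3): 0 × 0 = 0 ≡ 0; 0 × 0 = 0 ≡ 0. So 3^11 ≡ 0 (mod 3).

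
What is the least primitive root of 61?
2

A primitive root g modulo p has order p-1 = 60
Prime divisors of 60: [2, 3, 5]
g is a primitive root iff g^(60/q) ≢ 1 (mod 61) for each prime divisor q
Testing small values:
  g = 2: 2^30 ≡ 60, 2^20 ≡ 47, 2^12 ≡ 9 (mod 61) → none is 1, primitive root!
The smallest primitive root is 2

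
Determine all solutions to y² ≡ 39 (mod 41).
The square roots of 39 mod 41 are 11 and 30. Verify: 11² = 121 ≡ 39 (mod 41)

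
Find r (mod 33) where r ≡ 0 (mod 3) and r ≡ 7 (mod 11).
M = 3 × 11 = 33. M₁ = 11, y₁ ≡ 2 (mod 3). M₂ = 3, y₂ ≡ 4 (mod 11). r = 0×11×2 + 7×3×4 ≡ 18 (mod 33)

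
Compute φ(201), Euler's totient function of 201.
132

Prime factorization: 201 = 3 × 67
Using the formula φ(n) = n × Π(1 - 1/p) for each prime factor p:
φ(201) = 201 × (1 - 1/3) × (1 - 1/67)
φ(201) = 132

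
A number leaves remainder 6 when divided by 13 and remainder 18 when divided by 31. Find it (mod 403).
M = 13 × 31 = 403. M₁ = 31, y₁ ≡ 8 (mod 13). M₂ = 13, y₂ ≡ 12 (mod 31). n = 6×31×8 + 18×13×12 ≡ 266 (mod 403)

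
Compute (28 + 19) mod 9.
2

(28 + 19) = 47
47 mod 9 = 2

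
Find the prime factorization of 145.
5 × 29

Divide by primes starting from smallest:
145 ÷ 5 = 29
29 ÷ 29 = 1

145 = 5 × 29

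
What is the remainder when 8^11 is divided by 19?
Using repeated squaring. 11 = 8 + 2 + 1 (binary 1011). Repeated squaring mod 19: 8^1 ≡ 8; 8^2 ≡ 8² = 64 ≡ 7; 8^4 ≡ 7² = 49 ≡ 11; 8^8 ≡ 11² = 121 ≡ 7. Multiply: 8^11 = 8^8 × 8^2 × 8^1 ≡ 7 × 7 × 8 (mod 19): 7 × 7 = 49 ≡ 11; 11 × 8 = 88 ≡ 12. So 8^11 ≡ 12 (mod 19).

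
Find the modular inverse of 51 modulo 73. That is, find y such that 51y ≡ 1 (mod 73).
63

Using Extended Euclidean Algorithm:
gcd(51, 73) = 1
Bezout coefficients: 51 × -10 + 73 × 7 = 1
So 51 × -10 ≡ 1 (mod 73)
The inverse is -10 mod 73 = 63
Verification: 51 × 63 = 3213 = 44 × 73 + 1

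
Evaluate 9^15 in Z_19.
Using repeated squaring. 15 = 8 + 4 + 2 + 1 (binary 1111). Repeated squaring mod 19: 9^1 ≡ 9; 9^2 ≡ 9² = 81 ≡ 5; 9^4 ≡ 5² = 25 ≡ 6; 9^8 ≡ 6² = 36 ≡ 17. Multiply: 9^15 = 9^8 × 9^4 × 9^2 × 9^1 ≡ 17 × 6 × 5 × 9 (mod 19): 17 × 6 = 102 ≡ 7; 7 × 5 = 35 ≡ 16; 16 × 9 = 144 ≡ 11. So 9^15 ≡ 11 (mod 19).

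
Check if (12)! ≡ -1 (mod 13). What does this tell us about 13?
(12)! mod 13 = 12. Since this equals -1 (mod 13), Wilson confirms 13 is prime.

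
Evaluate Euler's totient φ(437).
396

Prime factorization: 437 = 19 × 23
Using the formula φ(n) = n × Π(1 - 1/p) for each prime factor p:
φ(437) = 437 × (1 - 1/19) × (1 - 1/23)
φ(437) = 396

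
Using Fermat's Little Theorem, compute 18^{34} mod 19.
1

By Fermat's Little Theorem, a^(p-1) ≡ 1 (mod p) for prime p and gcd(a, p) = 1
Here p = 19, so 18^18 ≡ 1 (mod 19)
We can reduce the exponent: 34 mod 18 = 16
So 18^34 ≡ 18^16 (mod 19)
Computing: 18^16 mod 19 = 1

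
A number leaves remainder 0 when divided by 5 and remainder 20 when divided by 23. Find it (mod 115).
M = 5 × 23 = 115. M₁ = 23, y₁ ≡ 2 (mod 5). M₂ = 5, y₂ ≡ 14 (mod 23). x = 0×23×2 + 20×5×14 ≡ 20 (mod 115)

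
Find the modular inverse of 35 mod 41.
35^(-1) ≡ 34 (mod 41). Verification: 35 × 34 = 1190 ≡ 1 (mod 41)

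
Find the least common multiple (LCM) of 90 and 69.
2070

First find GCD(90, 69) using the Euclidean algorithm:
90 = 1 × 69 + 21
69 = 3 × 21 + 6
21 = 3 × 6 + 3
6 = 2 × 3 + 0
GCD(90, 69) = 3

LCM formula: LCM(a, b) = (a × b) / GCD(a, b)
LCM(90, 69) = (90 × 69) / 3
LCM(90, 69) = 6210 / 3
LCM(90, 69) = 2070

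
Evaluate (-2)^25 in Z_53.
Using repeated squaring. (-2) ≡ 51 (mod 53). 25 = 16 + 8 + 1 (binary 11001). Repeated squaring mod 53: 51^1 ≡ 51; 51^2 ≡ 51² = 2601 ≡ 4; 51^4 ≡ 4² = 16 ≡ 16; 51^8 ≡ 16² = 256 ≡ 44; 51^16 ≡ 44² = 1936 ≡ 28. Multiply: (-2)^25 ≡ 51^16 × 51^8 × 51^1 ≡ 28 × 44 × 51 (mod 53): 28 × 44 = 1232 ≡ 13; 13 × 51 = 663 ≡ 27. So (-2)^25 ≡ 27 (mod 53).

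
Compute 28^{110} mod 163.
132

Using successive squaring:
Binary expansion of 110: 1101110
Powers of 28 mod 163 (each is the square of the previous):
  28^1 ≡ 28 (mod 163)
  28^2 ≡ 28² = 784 ≡ 132 (mod 163)
  28^4 ≡ 132² = 17424 ≡ 146 (mod 163)
  28^8 ≡ 146² = 21316 ≡ 126 (mod 163)
  28^16 ≡ 126² = 15876 ≡ 65 (mod 163)
  28^32 ≡ 65² = 4225 ≡ 150 (mod 163)
  28^64 ≡ 150² = 22500 ≡ 6 (mod 163)
110 = 64 + 32 + 8 + 4 + 2, so 28^110 = 28^64 × 28^32 × 28^8 × 28^4 × 28^2 ≡ 6 × 150 × 126 × 146 × 132 (mod 163)
Multiplying step by step:
  6 × 150 = 900 ≡ 85 (mod 163)
  85 × 126 = 10710 ≡ 115 (mod 163)
  115 × 146 = 16790 ≡ 1 (mod 163)
  1 × 132 = 132 ≡ 132 (mod 163)
Result: 28^110 ≡ 132 (mod 163)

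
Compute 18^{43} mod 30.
12

Using successive squaring:
Binary expansion of 43: 101011
Powers of 18 mod 30 (each is the square of the previous):
  18^1 ≡ 18 (mod 30)
  18^2 ≡ 18² = 324 ≡ 24 (mod 30)
  18^4 ≡ 24² = 576 ≡ 6 (mod 30)
  18^8 ≡ 6² = 36 ≡ 6 (mod 30)
  18^16 ≡ 6² = 36 ≡ 6 (mod 30)
  18^32 ≡ 6² = 36 ≡ 6 (mod 30)
43 = 32 + 8 + 2 + 1, so 18^43 = 18^32 × 18^8 × 18^2 × 18^1 ≡ 6 × 6 × 24 × 18 (mod 30)
Multiplying step by step:
  6 × 6 = 36 ≡ 6 (mod 30)
  6 × 24 = 144 ≡ 24 (mod 30)
  24 × 18 = 432 ≡ 12 (mod 30)
Result: 18^43 ≡ 12 (mod 30)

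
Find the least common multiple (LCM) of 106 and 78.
4134

First find GCD(106, 78) using the Euclidean algorithm:
106 = 1 × 78 + 28
78 = 2 × 28 + 22
28 = 1 × 22 + 6
22 = 3 × 6 + 4
6 = 1 × 4 + 2
4 = 2 × 2 + 0
GCD(106, 78) = 2

LCM formula: LCM(a, b) = (a × b) / GCD(a, b)
LCM(106, 78) = (106 × 78) / 2
LCM(106, 78) = 8268 / 2
LCM(106, 78) = 4134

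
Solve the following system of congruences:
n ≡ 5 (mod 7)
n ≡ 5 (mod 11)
5

Using the Chinese Remainder Theorem:
M = product of moduli = 77
For equation 1: M_1 = 11, 11 ≡ 4 (mod 7), inverse of 11 mod 7 is 2 (check: 4 × 2 = 8 ≡ 1 (mod 7))
For equation 2: M_2 = 7, 7 ≡ 7 (mod 11), inverse of 7 mod 11 is 8 (check: 7 × 8 = 56 ≡ 1 (mod 11))
Combine: n ≡ Σ r_i×M_i×(M_i⁻¹ mod m_i) = 5×11×2 + 5×7×8 = 110 + 280 = 390
390 mod 77 = 5
n ≡ 5 (mod 77)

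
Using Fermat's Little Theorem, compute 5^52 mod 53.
By Fermat's Little Theorem, 5^{52} ≡ 1 (mod 53) since 53 is prime and gcd(5, 53) = 1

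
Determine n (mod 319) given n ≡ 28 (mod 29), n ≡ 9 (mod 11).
86

Using the Chinese Remainder Theorem:
M = product of moduli = 319
For equation 1: M_1 = 11, 11 ≡ 11 (mod 29), inverse of 11 mod 29 is 8 (check: 11 × 8 = 88 ≡ 1 (mod 29))
For equation 2: M_2 = 29, 29 ≡ 7 (mod 11), inverse of 29 mod 11 is 8 (check: 7 × 8 = 56 ≡ 1 (mod 11))
Combine: n ≡ Σ r_i×M_i×(M_i⁻¹ mod m_i) = 28×11×8 + 9×29×8 = 2464 + 2088 = 4552
4552 mod 319 = 86
n ≡ 86 (mod 319)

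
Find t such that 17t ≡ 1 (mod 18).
17

Since gcd(17, 18) = 1 divides 1, a solution exists.
Multiply both sides by the inverse of 17 mod 18:
  17^(-1) mod 18 = 17
  x ≡ 17 × 1 ≡ 17 ≡ 17 (mod 18)
Verification: 17 × 17 = 289 = 16 × 18 + 1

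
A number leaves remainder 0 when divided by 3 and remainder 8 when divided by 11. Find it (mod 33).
M = 3 × 11 = 33. M₁ = 11, y₁ ≡ 2 (mod 3). M₂ = 3, y₂ ≡ 4 (mod 11). z = 0×11×2 + 8×3×4 ≡ 30 (mod 33)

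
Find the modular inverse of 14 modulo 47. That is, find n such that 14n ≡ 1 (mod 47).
37

Using Extended Euclidean Algorithm:
gcd(14, 47) = 1
Bezout coefficients: 14 × -10 + 47 × 3 = 1
So 14 × -10 ≡ 1 (mod 47)
The inverse is -10 mod 47 = 37
Verification: 14 × 37 = 518 = 11 × 47 + 1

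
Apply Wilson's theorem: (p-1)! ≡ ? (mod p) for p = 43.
By Wilson's theorem, (42)! ≡ -1 ≡ 42 (mod 43)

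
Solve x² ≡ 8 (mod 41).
The square roots of 8 mod 41 are 34 and 7. Verify: 34² = 1156 ≡ 8 (mod 41)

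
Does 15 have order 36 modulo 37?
p - 1 = 36 has prime divisors 2, 3. Check 15^(36/q) mod 37 for each: 15^(36/2) = 15^18 ≡ 36, 15^(36/3) = 15^12 ≡ 26 (mod 37). None of these is 1, so 15 has order 36 = φ(37), so it is a primitive root mod 37.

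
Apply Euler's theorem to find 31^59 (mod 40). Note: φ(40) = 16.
By Euler: 31^{16} ≡ 1 (mod 40) since gcd(31, 40) = 1. 59 = 3×16 + 11. So 31^{59} ≡ 31^{11} ≡ 31 (mod 40)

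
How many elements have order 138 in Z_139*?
Number of primitive roots mod 139 = φ(138) = 44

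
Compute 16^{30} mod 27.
19

Using successive squaring:
Binary expansion of 30: 11110
Powers of 16 mod 27 (each is the square of the previous):
  16^1 ≡ 16 (mod 27)
  16^2 ≡ 16² = 256 ≡ 13 (mod 27)
  16^4 ≡ 13² = 169 ≡ 7 (mod 27)
  16^8 ≡ 7² = 49 ≡ 22 (mod 27)
  16^16 ≡ 22² = 484 ≡ 25 (mod 27)
30 = 16 + 8 + 4 + 2, so 16^30 = 16^16 × 16^8 × 16^4 × 16^2 ≡ 25 × 22 × 7 × 13 (mod 27)
Multiplying step by step:
  25 × 22 = 550 ≡ 10 (mod 27)
  10 × 7 = 70 ≡ 16 (mod 27)
  16 × 13 = 208 ≡ 19 (mod 27)
Result: 16^30 ≡ 19 (mod 27)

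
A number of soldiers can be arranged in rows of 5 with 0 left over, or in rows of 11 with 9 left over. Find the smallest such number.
M = 5 × 11 = 55. M₁ = 11, y₁ ≡ 1 (mod 5). M₂ = 5, y₂ ≡ 9 (mod 11). r = 0×11×1 + 9×5×9 ≡ 20 (mod 55). The smallest positive such number is 20.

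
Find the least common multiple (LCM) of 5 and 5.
5

First find GCD(5, 5) using the Euclidean algorithm:
5 = 1 × 5 + 0
GCD(5, 5) = 5

LCM formula: LCM(a, b) = (a × b) / GCD(a, b)
LCM(5, 5) = (5 × 5) / 5
LCM(5, 5) = 25 / 5
LCM(5, 5) = 5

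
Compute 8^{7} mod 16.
0

Using successive squaring:
Binary expansion of 7: 111
Powers of 8 mod 16 (each is the square of the previous):
  8^1 ≡ 8 (mod 16)
  8^2 ≡ 8² = 64 ≡ 0 (mod 16)
  8^4 ≡ 0² = 0 ≡ 0 (mod 16)
7 = 4 + 2 + 1, so 8^7 = 8^4 × 8^2 × 8^1 ≡ 0 × 0 × 8 (mod 16)
Multiplying step by step:
  0 × 0 = 0 ≡ 0 (mod 16)
  0 × 8 = 0 ≡ 0 (mod 16)
Result: 8^7 ≡ 0 (mod 16)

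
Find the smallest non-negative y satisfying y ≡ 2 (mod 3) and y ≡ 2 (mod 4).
M = 3 × 4 = 12. M₁ = 4, y₁ ≡ 1 (mod 3). M₂ = 3, y₂ ≡ 3 (mod 4). y = 2×4×1 + 2×3×3 ≡ 2 (mod 12)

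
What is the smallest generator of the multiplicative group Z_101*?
p - 1 = 100 has prime divisors 2, 5. h is a primitive root mod 101 iff h^(100/q) ≢ 1 (mod 101) for each such q.
h = 2: 2^50 ≡ 100, 2^20 ≡ 95 (mod 101); none is 1, so 2 has order 100 and is a primitive root.
The smallest primitive root mod 101 is g = 2.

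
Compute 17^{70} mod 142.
1

Using successive squaring:
Binary expansion of 70: 1000110
Powers of 17 mod 142 (each is the square of the previous):
  17^1 ≡ 17 (mod 142)
  17^2 ≡ 17² = 289 ≡ 5 (mod 142)
  17^4 ≡ 5² = 25 ≡ 25 (mod 142)
  17^8 ≡ 25² = 625 ≡ 57 (mod 142)
  17^16 ≡ 57² = 3249 ≡ 125 (mod 142)
  17^32 ≡ 125² = 15625 ≡ 5 (mod 142)
  17^64 ≡ 5² = 25 ≡ 25 (mod 142)
70 = 64 + 4 + 2, so 17^70 = 17^64 × 17^4 × 17^2 ≡ 25 × 25 × 5 (mod 142)
Multiplying step by step:
  25 × 25 = 625 ≡ 57 (mod 142)
  57 × 5 = 285 ≡ 1 (mod 142)
Result: 17^70 ≡ 1 (mod 142)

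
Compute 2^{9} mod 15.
2

Using successive squaring:
Binary expansion of 9: 1001
Powers of 2 mod 15 (each is the square of the previous):
  2^1 ≡ 2 (mod 15)
  2^2 ≡ 2² = 4 ≡ 4 (mod 15)
  2^4 ≡ 4² = 16 ≡ 1 (mod 15)
  2^8 ≡ 1² = 1 ≡ 1 (mod 15)
9 = 8 + 1, so 2^9 = 2^8 × 2^1 ≡ 1 × 2 (mod 15)
Multiplying step by step:
  1 × 2 = 2 ≡ 2 (mod 15)
Result: 2^9 ≡ 2 (mod 15)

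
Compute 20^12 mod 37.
Using repeated squaring. 12 = 8 + 4 (binary 1100). Repeated squaring mod 37: 20^1 ≡ 20; 20^2 ≡ 20² = 400 ≡ 30; 20^4 ≡ 30² = 900 ≡ 12; 20^8 ≡ 12² = 144 ≡ 33. Multiply: 20^12 = 20^8 × 20^4 ≡ 33 × 12 (mod 37): 33 × 12 = 396 ≡ 26. So 20^12 ≡ 26 (mod 37).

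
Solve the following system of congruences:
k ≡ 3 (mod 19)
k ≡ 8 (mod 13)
60

Using the Chinese Remainder Theorem:
M = product of moduli = 247
For equation 1: M_1 = 13, 13 ≡ 13 (mod 19), inverse of 13 mod 19 is 3 (check: 13 × 3 = 39 ≡ 1 (mod 19))
For equation 2: M_2 = 19, 19 ≡ 6 (mod 13), inverse of 19 mod 13 is 11 (check: 6 × 11 = 66 ≡ 1 (mod 13))
Combine: k ≡ Σ r_i×M_i×(M_i⁻¹ mod m_i) = 3×13×3 + 8×19×11 = 117 + 1672 = 1789
1789 mod 247 = 60
k ≡ 60 (mod 247)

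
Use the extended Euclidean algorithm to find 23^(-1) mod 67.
Extended GCD: 23(-32) + 67(11) = 1. So 23^(-1) ≡ 35 ≡ 35 (mod 67). Verify: 23 × 35 = 805 ≡ 1 (mod 67)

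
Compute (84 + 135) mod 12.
3

(84 + 135) = 219
219 mod 12 = 3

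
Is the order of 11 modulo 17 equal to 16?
Yes, ord_17(11) = 16.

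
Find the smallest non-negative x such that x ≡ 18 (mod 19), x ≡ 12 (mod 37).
493

Using the Chinese Remainder Theorem:
M = product of moduli = 703
For equation 1: M_1 = 37, 37 ≡ 18 (mod 19), inverse of 37 mod 19 is 18 (check: 18 × 18 = 324 ≡ 1 (mod 19))
For equation 2: M_2 = 19, 19 ≡ 19 (mod 37), inverse of 19 mod 37 is 2 (check: 19 × 2 = 38 ≡ 1 (mod 37))
Combine: x ≡ Σ r_i×M_i×(M_i⁻¹ mod m_i) = 18×37×18 + 12×19×2 = 11988 + 456 = 12444
12444 mod 703 = 493
x ≡ 493 (mod 703)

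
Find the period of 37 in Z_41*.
Powers of 37 mod 41: 37^1≡37, 37^2≡16, 37^3≡18, 37^4≡10, 37^5≡1. Order = 5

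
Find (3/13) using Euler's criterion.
(3/13) = 3^{6} mod 13 = 1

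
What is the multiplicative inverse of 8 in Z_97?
85

Using Extended Euclidean Algorithm:
gcd(8, 97) = 1
Bezout coefficients: 8 × -12 + 97 × 1 = 1
So 8 × -12 ≡ 1 (mod 97)
The inverse is -12 mod 97 = 85
Verification: 8 × 85 = 680 = 7 × 97 + 1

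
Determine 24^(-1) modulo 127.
24^(-1) ≡ 90 (mod 127). Verification: 24 × 90 = 2160 ≡ 1 (mod 127)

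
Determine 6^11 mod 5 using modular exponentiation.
Using Fermat: 6^{4} ≡ 1 (mod 5). 11 ≡ 3 (mod 4). So 6^{11} ≡ 6^{3} ≡ 1 (mod 5)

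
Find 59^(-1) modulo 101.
12

Using Extended Euclidean Algorithm:
gcd(59, 101) = 1
Bezout coefficients: 59 × 12 + 101 × -7 = 1
So 59 × 12 ≡ 1 (mod 101)
The inverse is 12 mod 101 = 12
Verification: 59 × 12 = 708 = 7 × 101 + 1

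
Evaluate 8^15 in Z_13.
Using Fermat: 8^{12} ≡ 1 (mod 13). 15 ≡ 3 (mod 12). So 8^{15} ≡ 8^{3} ≡ 5 (mod 13)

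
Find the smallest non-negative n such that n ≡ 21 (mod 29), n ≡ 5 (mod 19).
195

Using the Chinese Remainder Theorem:
M = product of moduli = 551
For equation 1: M_1 = 19, 19 ≡ 19 (mod 29), inverse of 19 mod 29 is 26 (check: 19 × 26 = 494 ≡ 1 (mod 29))
For equation 2: M_2 = 29, 29 ≡ 10 (mod 19), inverse of 29 mod 19 is 2 (check: 10 × 2 = 20 ≡ 1 (mod 19))
Combine: n ≡ Σ r_i×M_i×(M_i⁻¹ mod m_i) = 21×19×26 + 5×29×2 = 10374 + 290 = 10664
10664 mod 551 = 195
n ≡ 195 (mod 551)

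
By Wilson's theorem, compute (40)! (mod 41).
By Wilson's theorem, (40)! ≡ -1 ≡ 40 (mod 41)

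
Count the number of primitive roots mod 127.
Number of primitive roots mod 127 = φ(126) = 36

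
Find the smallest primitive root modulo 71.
7

A primitive root g modulo p has order p-1 = 70
Prime divisors of 70: [2, 5, 7]
g is a primitive root iff g^(70/q) ≢ 1 (mod 71) for each prime divisor q
Testing small values:
  g = 2: 2^35 ≡ 1, 2^14 ≡ 54, 2^10 ≡ 30 (mod 71) → 2^35 ≡ 1, not primitive root
  g = 3: 3^35 ≡ 1, 3^14 ≡ 54, 3^10 ≡ 48 (mod 71) → 3^35 ≡ 1, not primitive root
  g = 4: 4^35 ≡ 1, 4^14 ≡ 5, 4^10 ≡ 48 (mod 71) → 4^35 ≡ 1, not primitive root
  g = 5: 5^35 ≡ 1, 5^14 ≡ 57, 5^10 ≡ 1 (mod 71) → 5^35 ≡ 1, not primitive root
  g = 6: 6^35 ≡ 1, 6^14 ≡ 5, 6^10 ≡ 20 (mod 71) → 6^35 ≡ 1, not primitive root
  g = 7: 7^35 ≡ 70, 7^14 ≡ 54, 7^10 ≡ 45 (mod 71) → none is 1, primitive root!
The smallest primitive root is 7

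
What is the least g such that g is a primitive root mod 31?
p - 1 = 30 has prime divisors 2, 3, 5. h is a primitive root mod 31 iff h^(30/q) ≢ 1 (mod 31) for each such q.
h = 2: 2^15 ≡ 1, 2^10 ≡ 1, 2^6 ≡ 2 (mod 31); 2^15 ≡ 1, so not a primitive root.
h = 3: 3^15 ≡ 30, 3^10 ≡ 25, 3^6 ≡ 16 (mod 31); none is 1, so 3 has order 30 and is a primitive root.
The smallest primitive root mod 31 is g = 3.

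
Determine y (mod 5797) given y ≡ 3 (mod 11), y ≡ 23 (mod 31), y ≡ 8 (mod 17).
5448

Using the Chinese Remainder Theorem:
M = product of moduli = 5797
For equation 1: M_1 = 527, 527 ≡ 10 (mod 11), inverse of 527 mod 11 is 10 (check: 10 × 10 = 100 ≡ 1 (mod 11))
For equation 2: M_2 = 187, 187 ≡ 1 (mod 31), inverse of 187 mod 31 is 1 (check: 1 × 1 = 1 ≡ 1 (mod 31))
For equation 3: M_3 = 341, 341 ≡ 1 (mod 17), inverse of 341 mod 17 is 1 (check: 1 × 1 = 1 ≡ 1 (mod 17))
Combine: y ≡ Σ r_i×M_i×(M_i⁻¹ mod m_i) = 3×527×10 + 23×187×1 + 8×341×1 = 15810 + 4301 + 2728 = 22839
22839 mod 5797 = 5448
y ≡ 5448 (mod 5797)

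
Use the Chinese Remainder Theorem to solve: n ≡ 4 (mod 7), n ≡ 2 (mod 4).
M = 7 × 4 = 28. M₁ = 4, y₁ ≡ 2 (mod 7). M₂ = 7, y₂ ≡ 3 (mod 4). n = 4×4×2 + 2×7×3 ≡ 18 (mod 28)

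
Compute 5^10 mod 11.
10 = 8 + 2 (binary 1010). Repeated squaring mod 11: 5^1 ≡ 5; 5^2 ≡ 5² = 25 ≡ 3; 5^4 ≡ 3² = 9 ≡ 9; 5^8 ≡ 9² = 81 ≡ 4. Multiply: 5^10 = 5^8 × 5^2 ≡ 4 × 3 (mod 11): 4 × 3 = 12 ≡ 1. So 5^10 ≡ 1 (mod 11).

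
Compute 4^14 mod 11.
Using Fermat: 4^{10} ≡ 1 (mod 11). 14 ≡ 4 (mod 10). So 4^{14} ≡ 4^{4} ≡ 3 (mod 11)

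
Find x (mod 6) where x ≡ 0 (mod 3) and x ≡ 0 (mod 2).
M = 3 × 2 = 6. M₁ = 2, y₁ ≡ 2 (mod 3). M₂ = 3, y₂ ≡ 1 (mod 2). x = 0×2×2 + 0×3×1 ≡ 0 (mod 6)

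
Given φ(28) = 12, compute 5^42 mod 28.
By Euler: 5^{12} ≡ 1 (mod 28) since gcd(5, 28) = 1. 42 = 3×12 + 6. So 5^{42} ≡ 5^{6} ≡ 1 (mod 28)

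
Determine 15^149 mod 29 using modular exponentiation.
Using Fermat: 15^{28} ≡ 1 (mod 29). 149 ≡ 9 (mod 28). So 15^{149} ≡ 15^{9} ≡ 26 (mod 29)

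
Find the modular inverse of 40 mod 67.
40^(-1) ≡ 62 (mod 67). Verification: 40 × 62 = 2480 ≡ 1 (mod 67)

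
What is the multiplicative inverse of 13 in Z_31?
13^(-1) ≡ 12 (mod 31). Verification: 13 × 12 = 156 ≡ 1 (mod 31)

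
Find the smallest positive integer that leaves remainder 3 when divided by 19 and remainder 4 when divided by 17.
M = 19 × 17 = 323. M₁ = 17, y₁ ≡ 9 (mod 19). M₂ = 19, y₂ ≡ 9 (mod 17). m = 3×17×9 + 4×19×9 ≡ 174 (mod 323). The smallest positive such number is 174.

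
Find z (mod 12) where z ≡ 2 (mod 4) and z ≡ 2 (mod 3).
M = 4 × 3 = 12. M₁ = 3, y₁ ≡ 3 (mod 4). M₂ = 4, y₂ ≡ 1 (mod 3). z = 2×3×3 + 2×4×1 ≡ 2 (mod 12)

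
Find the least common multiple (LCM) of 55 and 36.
1980

First find GCD(55, 36) using the Euclidean algorithm:
55 = 1 × 36 + 19
36 = 1 × 19 + 17
19 = 1 × 17 + 2
17 = 8 × 2 + 1
2 = 2 × 1 + 0
GCD(55, 36) = 1

LCM formula: LCM(a, b) = (a × b) / GCD(a, b)
LCM(55, 36) = (55 × 36) / 1
LCM(55, 36) = 1980 / 1
LCM(55, 36) = 1980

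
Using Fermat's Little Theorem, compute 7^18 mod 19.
By Fermat's Little Theorem, 7^{18} ≡ 1 (mod 19) since 19 is prime and gcd(7, 19) = 1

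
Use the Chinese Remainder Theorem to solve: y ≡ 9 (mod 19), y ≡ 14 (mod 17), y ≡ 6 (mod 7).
1833

Using the Chinese Remainder Theorem:
M = product of moduli = 2261
For equation 1: M_1 = 119, 119 ≡ 5 (mod 19), inverse of 119 mod 19 is 4 (check: 5 × 4 = 20 ≡ 1 (mod 19))
For equation 2: M_2 = 133, 133 ≡ 14 (mod 17), inverse of 133 mod 17 is 11 (check: 14 × 11 = 154 ≡ 1 (mod 17))
For equation 3: M_3 = 323, 323 ≡ 1 (mod 7), inverse of 323 mod 7 is 1 (check: 1 × 1 = 1 ≡ 1 (mod 7))
Combine: y ≡ Σ r_i×M_i×(M_i⁻¹ mod m_i) = 9×119×4 + 14×133×11 + 6×323×1 = 4284 + 20482 + 1938 = 26704
26704 mod 2261 = 1833
y ≡ 1833 (mod 2261)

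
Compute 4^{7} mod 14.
4

Using successive squaring:
Binary expansion of 7: 111
Powers of 4 mod 14 (each is the square of the previous):
  4^1 ≡ 4 (mod 14)
  4^2 ≡ 4² = 16 ≡ 2 (mod 14)
  4^4 ≡ 2² = 4 ≡ 4 (mod 14)
7 = 4 + 2 + 1, so 4^7 = 4^4 × 4^2 × 4^1 ≡ 4 × 2 × 4 (mod 14)
Multiplying step by step:
  4 × 2 = 8 ≡ 8 (mod 14)
  8 × 4 = 32 ≡ 4 (mod 14)
Result: 4^7 ≡ 4 (mod 14)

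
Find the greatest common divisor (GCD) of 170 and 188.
2

Using the Euclidean algorithm:
170 = 0 × 188 + 170
188 = 1 × 170 + 18
170 = 9 × 18 + 8
18 = 2 × 8 + 2
8 = 4 × 2 + 0

GCD(170, 188) = 2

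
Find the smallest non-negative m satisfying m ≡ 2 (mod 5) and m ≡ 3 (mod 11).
M = 5 × 11 = 55. M₁ = 11, y₁ ≡ 1 (mod 5). M₂ = 5, y₂ ≡ 9 (mod 11). m = 2×11×1 + 3×5×9 ≡ 47 (mod 55)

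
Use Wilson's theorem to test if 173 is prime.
(172)! mod 173 = 172. Since 172 ≡ -1 (mod 173), 173 is prime.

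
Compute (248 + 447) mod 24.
23

(248 + 447) = 695
695 mod 24 = 23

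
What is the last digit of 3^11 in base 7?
Using Fermat: 3^{6} ≡ 1 (mod 7). 11 ≡ 5 (mod 6). So 3^{11} ≡ 3^{5} ≡ 5 (mod 7)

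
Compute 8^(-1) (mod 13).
8^(-1) ≡ 5 (mod 13). Verification: 8 × 5 = 40 ≡ 1 (mod 13)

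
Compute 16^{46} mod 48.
16

Using successive squaring:
Binary expansion of 46: 101110
Powers of 16 mod 48 (each is the square of the previous):
  16^1 ≡ 16 (mod 48)
  16^2 ≡ 16² = 256 ≡ 16 (mod 48)
  16^4 ≡ 16² = 256 ≡ 16 (mod 48)
  16^8 ≡ 16² = 256 ≡ 16 (mod 48)
  16^16 ≡ 16² = 256 ≡ 16 (mod 48)
  16^32 ≡ 16² = 256 ≡ 16 (mod 48)
46 = 32 + 8 + 4 + 2, so 16^46 = 16^32 × 16^8 × 16^4 × 16^2 ≡ 16 × 16 × 16 × 16 (mod 48)
Multiplying step by step:
  16 × 16 = 256 ≡ 16 (mod 48)
  16 × 16 = 256 ≡ 16 (mod 48)
  16 × 16 = 256 ≡ 16 (mod 48)
Result: 16^46 ≡ 16 (mod 48)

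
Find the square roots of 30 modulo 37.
The square roots of 30 mod 37 are 17 and 20. Verify: 17² = 289 ≡ 30 (mod 37)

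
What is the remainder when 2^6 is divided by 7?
6 = 4 + 2 (binary 110). Repeated squaring mod 7: 2^1 ≡ 2; 2^2 ≡ 2² = 4 ≡ 4; 2^4 ≡ 4² = 16 ≡ 2. Multiply: 2^6 = 2^4 × 2^2 ≡ 2 × 4 (mod 7): 2 × 4 = 8 ≡ 1. So 2^6 ≡ 1 (mod 7).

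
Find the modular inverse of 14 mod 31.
14^(-1) ≡ 20 (mod 31). Verification: 14 × 20 = 280 ≡ 1 (mod 31)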